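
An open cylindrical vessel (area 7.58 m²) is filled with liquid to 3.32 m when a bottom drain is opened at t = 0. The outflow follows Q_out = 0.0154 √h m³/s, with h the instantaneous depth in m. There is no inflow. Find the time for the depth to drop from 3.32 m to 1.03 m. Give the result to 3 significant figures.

795 s

Unsteady balance on liquid volume: A dh/dt = −0.0154 √h.
Separate and integrate: 2(√h − √h₀) = −(0.0154/A) t.
t = 2A(√h₀ − √h)/0.0154 = 2·7.58·(√3.32 − √1.03)/0.0154
  = 15.160 × (1.8221 − 1.0149) / 0.0154 = 794.62 s.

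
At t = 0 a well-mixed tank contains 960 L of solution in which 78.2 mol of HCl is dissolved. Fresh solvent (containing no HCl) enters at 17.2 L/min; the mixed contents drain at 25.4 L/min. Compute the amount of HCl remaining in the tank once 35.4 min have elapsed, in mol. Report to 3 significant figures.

Let m(t) be the amount of HCl. Volume: V(t) = V₀ + (Q_in − Q_out) t = 960 − 8.2000 t; V(35.4) = 669.72 L.
Solute balance: dm/dt = 0 − Q_out C = −Q_out m/V(t).
dm/m = −Q_out dt/(V₀ − 8.2000 t); integrating gives ln(m/m₀) = −(Q_out/(Q_in−Q_out)) ln(V/V₀).
m = m₀ (V₀/V)^(Q_out/(Q_in−Q_out)) = 78.2 × (960/669.72)^(-3.0976) = 25.634 mol.

25.6 mol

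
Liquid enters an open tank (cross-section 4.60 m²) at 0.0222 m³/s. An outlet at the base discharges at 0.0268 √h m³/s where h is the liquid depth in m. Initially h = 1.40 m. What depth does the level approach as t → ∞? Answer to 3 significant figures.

0.686 m

Accumulation of liquid (constant cross-section A): A dh/dt = Q_in − 0.0268 √h. At steady state dh/dt = 0:
Q_in = 0.0268 √h_ss ⇒ √h_ss = 0.0222/0.0268 = 0.82836.
h_ss = 0.82836² = 0.68618 m. (Since h₀ = 1.40 m > h_ss, the level will fall toward this value.)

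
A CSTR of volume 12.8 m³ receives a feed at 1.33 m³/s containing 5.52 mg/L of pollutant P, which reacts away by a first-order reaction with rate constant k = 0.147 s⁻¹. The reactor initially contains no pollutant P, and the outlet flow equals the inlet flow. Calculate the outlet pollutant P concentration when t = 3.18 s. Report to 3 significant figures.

Accumulation = in − out − consumed: V dC/dt = Q C_in − Q C − k V C.
This is linear with rate a = Q/V + k = 0.25091 s⁻¹.
C_ss = Q C_in/(Q + kV) = 2.2860 mg/L; C(t) = C_ss + (C₀ − C_ss) e^(−a t).
C(3.18) = 2.2860 + (-2.2860)·e^(−0.25091·3.18) = 2.2860 + (-2.2860)·0.45028 = 1.2566 mg/L.

1.26 mg/L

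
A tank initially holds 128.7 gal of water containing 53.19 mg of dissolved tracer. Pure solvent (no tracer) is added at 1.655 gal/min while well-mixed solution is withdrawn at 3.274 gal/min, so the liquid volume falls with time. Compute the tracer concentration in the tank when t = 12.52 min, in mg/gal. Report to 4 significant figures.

Let m(t) be the amount of tracer. Volume: V(t) = V₀ + (Q_in − Q_out) t = 128.7 − 1.61900 t; V(12.52) = 108.430 gal.
Solute balance: dm/dt = 0 − Q_out C = −Q_out m/V(t).
dm/m = −Q_out dt/(V₀ − 1.61900 t); integrating gives ln(m/m₀) = −(Q_out/(Q_in−Q_out)) ln(V/V₀).
m = m₀ (V₀/V)^(Q_out/(Q_in−Q_out)) = 53.19 × (128.7/108.430)^(-2.02224) = 37.6113 mg.
C = m/V = 37.6113/108.430 = 0.346871 mg/gal.

0.3469 mg/gal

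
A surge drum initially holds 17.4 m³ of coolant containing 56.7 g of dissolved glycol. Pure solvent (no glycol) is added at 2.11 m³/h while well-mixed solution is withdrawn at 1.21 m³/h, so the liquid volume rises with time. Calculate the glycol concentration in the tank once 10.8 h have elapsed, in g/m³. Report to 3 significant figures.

Let m(t) be the amount of glycol. Volume: V(t) = V₀ + (Q_in − Q_out) t = 17.4 + 0.90000 t; V(10.8) = 27.120 m³.
Solute balance: dm/dt = 0 − Q_out C = −Q_out m/V(t).
dm/m = −Q_out dt/(V₀ + 0.90000 t); integrating gives ln(m/m₀) = −(Q_out/(Q_in−Q_out)) ln(V/V₀).
m = m₀ (V₀/V)^(Q_out/(Q_in−Q_out)) = 56.7 × (17.4/27.120)^(1.3444) = 31.222 g.
C = m/V = 31.222/27.120 = 1.1512 g/m³.

1.15 g/m³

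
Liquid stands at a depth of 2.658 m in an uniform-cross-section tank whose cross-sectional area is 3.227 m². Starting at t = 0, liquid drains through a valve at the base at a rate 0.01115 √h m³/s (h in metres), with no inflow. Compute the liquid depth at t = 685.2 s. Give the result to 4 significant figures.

0.1994 m

A dh/dt = −Q_out = −0.01115 √h.
Separate and integrate: 2(√h − √h₀) = −(0.01115/A) t.
√h = √2.658 − 0.01115·685.2/(2·3.227) = 1.63034 − 1.18376 = 0.446578.
h = 0.446578² = 0.199432 m.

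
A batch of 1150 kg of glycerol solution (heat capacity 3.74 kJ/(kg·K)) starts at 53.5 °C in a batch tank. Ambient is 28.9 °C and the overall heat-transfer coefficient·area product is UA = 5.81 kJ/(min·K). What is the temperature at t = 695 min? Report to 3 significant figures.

M c_p dT/dt = −UA(T − T_amb).
dT/dt = (T_ss − T)/τ with T_ss = T_amb = 28.900 °C, τ = M c_p/UA = 1150·3.74/5.81 = 740.28 min.
Solution: T(t) = T_ss + (T₀ − T_ss) e^(−t/τ).
T(695) = 28.900 + (24.600)·0.39108 = 38.521 °C.

38.5 °C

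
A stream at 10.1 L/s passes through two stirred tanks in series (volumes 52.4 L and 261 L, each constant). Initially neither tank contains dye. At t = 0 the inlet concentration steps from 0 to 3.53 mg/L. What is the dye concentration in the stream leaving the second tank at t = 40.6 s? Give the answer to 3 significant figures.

2.61 mg/L

Each tank obeys Vᵢ dCᵢ/dt = Q(Cᵢ₋₁ − Cᵢ), so τᵢ = Vᵢ/Q.
τ₁ = 52.4/10.1 = 5.1881 s; τ₂ = 261/10.1 = 25.842 s.
Tank 1: C₁ = C_in(1 − e^(−t/τ₁)). Tank 2 (τ₁ ≠ τ₂): C₂ = C_in[1 − (τ₁ e^(−t/τ₁) − τ₂ e^(−t/τ₂))/(τ₁ − τ₂)].
At t = 40.6: e^(−t/τ₁) = 0.00039939, e^(−t/τ₂) = 0.20781.
C₂ = 3.53·[1 − (5.1881·0.00039939 − 25.842·0.20781)/(-20.653)] = 3.53·0.74008 = 2.6125 mg/L.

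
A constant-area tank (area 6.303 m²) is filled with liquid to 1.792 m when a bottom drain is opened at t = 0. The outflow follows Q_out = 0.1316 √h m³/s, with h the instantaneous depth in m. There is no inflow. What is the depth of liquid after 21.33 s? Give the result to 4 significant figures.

A dh/dt = −Q_out = −0.1316 √h.
This is separable: 2 d(√h)/dt = −0.1316/A, so √h = √h₀ − (0.1316/(2A)) t.
√h = √1.792 − 0.1316·21.33/(2·6.303) = 1.33866 − 0.222674 = 1.11598.
h = 1.11598² = 1.24542 m.

1.245 m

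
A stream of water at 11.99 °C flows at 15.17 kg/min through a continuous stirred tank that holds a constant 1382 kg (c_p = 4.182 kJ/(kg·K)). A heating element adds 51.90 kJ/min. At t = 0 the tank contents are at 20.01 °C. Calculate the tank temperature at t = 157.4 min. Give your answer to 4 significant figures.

M c_p dT/dt = ṁ c_p (T_in − T) + Q̇.
τ = M/ṁ = 91.1009 min; T_ss = T_in + Q̇/(ṁ c_p) = 11.99 + 51.90/(15.17·4.182) = 12.8081 °C.
This is linear first-order; T(t) = T_ss + (T₀ − T_ss) e^(−t/τ).
T(157.4) = 12.8081 + (7.20192)·e^(−157.4/91.1009) = 12.8081 + (7.20192)·0.177683 = 14.0877 °C.

14.09 °C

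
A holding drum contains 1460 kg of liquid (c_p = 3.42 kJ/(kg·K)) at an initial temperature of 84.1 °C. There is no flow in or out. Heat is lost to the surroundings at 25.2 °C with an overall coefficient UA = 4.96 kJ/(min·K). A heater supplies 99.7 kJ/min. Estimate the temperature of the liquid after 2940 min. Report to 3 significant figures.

M c_p dT/dt = −UA(T − T_amb) + Q̇.
dT/dt = (T_ss − T)/τ with T_ss = T_amb + Q̇/UA = 25.2 + 99.7/4.96 = 45.301 °C, τ = M c_p/UA = 1460·3.42/4.96 = 1006.7 min.
T approaches T_ss exponentially: T(t) = T_ss + (T₀ − T_ss) e^(−t/τ).
T(2940) = 45.301 + (38.799)·0.053909 = 47.392 °C.

47.4 °C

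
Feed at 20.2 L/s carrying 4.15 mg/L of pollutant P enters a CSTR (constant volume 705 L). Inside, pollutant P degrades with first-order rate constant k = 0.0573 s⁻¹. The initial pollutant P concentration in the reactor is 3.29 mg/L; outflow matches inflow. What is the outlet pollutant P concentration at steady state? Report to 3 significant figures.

1.38 mg/L

Species balance: V dC/dt = Q C_in − Q C − k V C.
At steady state: 0 = Q C_in − (Q + kV) C_ss, so C_ss = Q C_in/(Q + kV).
C_ss = 20.2·4.15/(20.2 + 0.0573·705) = 83.830/60.596 = 1.3834 mg/L.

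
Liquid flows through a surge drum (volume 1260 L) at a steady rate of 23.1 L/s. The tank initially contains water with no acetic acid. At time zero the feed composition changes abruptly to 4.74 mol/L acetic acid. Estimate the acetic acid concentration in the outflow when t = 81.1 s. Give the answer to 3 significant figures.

Species balance on the tank: V dC/dt = Q(C_in − C).
Rewrite as dC/dt + C/τ = C_in/τ, τ = V/Q = 54.545 s.
Solution: C(t) = C_in + (C₀ − C_in) e^(−t/τ).
C(81.1) = 4.74 + (0 − 4.74)·e^(−81.1/54.545) = 4.74 + (-4.7400)·0.22609 = 3.6683 mol/L.

3.67 mol/L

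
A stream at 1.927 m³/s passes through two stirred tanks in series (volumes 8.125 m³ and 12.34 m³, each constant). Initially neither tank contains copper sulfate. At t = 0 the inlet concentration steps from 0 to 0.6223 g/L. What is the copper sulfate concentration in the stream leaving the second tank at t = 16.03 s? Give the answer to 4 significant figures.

0.5000 g/L

Species balance on tank i: dCᵢ/dt = (Cᵢ₋₁ − Cᵢ)/τᵢ with τᵢ = Vᵢ/Q.
τ₁ = 8.125/1.927 = 4.21640 s; τ₂ = 12.34/1.927 = 6.40374 s.
Solving the cascade with C₁(0)=C₂(0)=0 gives C₂(t) = C_in[1 − (τ₁ e^(−t/τ₁) − τ₂ e^(−t/τ₂))/(τ₁ − τ₂)].
At t = 16.03: e^(−t/τ₁) = 0.0223300, e^(−t/τ₂) = 0.0818206.
C₂ = 0.6223·[1 − (4.21640·0.0223300 − 6.40374·0.0818206)/(-2.18734)] = 0.6223·0.803503 = 0.500020 g/L.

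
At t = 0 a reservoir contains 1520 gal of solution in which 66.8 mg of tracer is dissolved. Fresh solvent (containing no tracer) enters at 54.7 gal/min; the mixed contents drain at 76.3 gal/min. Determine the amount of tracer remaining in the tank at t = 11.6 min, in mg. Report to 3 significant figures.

Let m(t) be the amount of tracer. Volume: V(t) = V₀ + (Q_in − Q_out) t = 1520 − 21.600 t; V(11.6) = 1269.4 gal.
No tracer enters, so dm/dt = −Q_out · (m/V).
Separate: dm/m = −Q_out dt/V(t) ⇒ ln(m/m₀) = −(Q_out/(Q_in−Q_out)) ln(V/V₀).
m = m₀ (V₀/V)^(Q_out/(Q_in−Q_out)) = 66.8 × (1520/1269.4)^(-3.5324) = 35.353 mg.

35.4 mg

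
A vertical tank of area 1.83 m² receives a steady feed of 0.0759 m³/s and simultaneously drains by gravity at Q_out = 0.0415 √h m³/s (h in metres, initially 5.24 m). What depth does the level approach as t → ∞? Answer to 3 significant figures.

A dh/dt = Q_in − 0.0415 √h. Steady state requires inflow = outflow:
Q_in = 0.0415 √h_ss ⇒ √h_ss = 0.0759/0.0415 = 1.8289.
h_ss = 1.8289² = 3.3449 m. (Since h₀ = 5.24 m > h_ss, the level will fall toward this value.)

3.34 m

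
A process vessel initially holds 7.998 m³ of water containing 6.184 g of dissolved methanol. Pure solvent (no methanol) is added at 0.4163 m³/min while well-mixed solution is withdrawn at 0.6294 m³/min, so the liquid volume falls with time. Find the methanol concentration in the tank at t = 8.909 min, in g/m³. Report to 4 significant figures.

0.4554 g/m³

Total volume: dV/dt = Q_in − Q_out = -0.213100 m³/min, so V(t) = 7.998 − 0.213100 t and V(8.909) = 6.09949 m³.
No methanol enters, so dm/dt = −Q_out · (m/V).
Separate: dm/m = −Q_out dt/V(t) ⇒ ln(m/m₀) = −(Q_out/(Q_in−Q_out)) ln(V/V₀).
m = m₀ (V₀/V)^(Q_out/(Q_in−Q_out)) = 6.184 × (7.998/6.09949)^(-2.95354) = 2.77763 g.
C = m/V = 2.77763/6.09949 = 0.455386 g/m³.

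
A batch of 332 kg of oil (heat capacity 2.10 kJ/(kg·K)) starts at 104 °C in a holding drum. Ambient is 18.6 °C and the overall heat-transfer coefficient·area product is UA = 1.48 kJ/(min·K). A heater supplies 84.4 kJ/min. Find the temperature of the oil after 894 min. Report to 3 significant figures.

79.9 °C

Lumped-capacitance energy balance: M c_p dT/dt = UA(T_amb − T) + Q̇.
dT/dt = (T_ss − T)/τ with T_ss = T_amb + Q̇/UA = 18.6 + 84.4/1.48 = 75.627 °C, τ = M c_p/UA = 332·2.10/1.48 = 471.08 min.
This is linear first-order; T(t) = T_ss + (T₀ − T_ss) e^(−t/τ).
T(894) = 75.627 + (28.373)·0.14990 = 79.880 °C.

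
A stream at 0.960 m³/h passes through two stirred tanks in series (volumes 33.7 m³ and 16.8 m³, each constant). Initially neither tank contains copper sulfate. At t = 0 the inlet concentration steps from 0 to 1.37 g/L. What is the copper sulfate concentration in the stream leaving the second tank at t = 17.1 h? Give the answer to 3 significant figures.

0.204 g/L

Each tank obeys Vᵢ dCᵢ/dt = Q(Cᵢ₋₁ − Cᵢ), so τᵢ = Vᵢ/Q.
τ₁ = 33.7/0.960 = 35.104 h; τ₂ = 16.8/0.960 = 17.500 h.
Tank 1: C₁ = C_in(1 − e^(−t/τ₁)). Tank 2 (τ₁ ≠ τ₂): C₂ = C_in[1 − (τ₁ e^(−t/τ₁) − τ₂ e^(−t/τ₂))/(τ₁ − τ₂)].
At t = 17.1: e^(−t/τ₁) = 0.61439, e^(−t/τ₂) = 0.37638.
C₂ = 1.37·[1 − (35.104·0.61439 − 17.500·0.37638)/(17.604)] = 1.37·0.14901 = 0.20414 g/L.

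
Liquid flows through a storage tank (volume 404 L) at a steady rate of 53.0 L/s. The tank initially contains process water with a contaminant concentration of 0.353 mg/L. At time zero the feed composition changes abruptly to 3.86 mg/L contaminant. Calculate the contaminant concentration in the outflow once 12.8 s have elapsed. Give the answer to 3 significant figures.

3.21 mg/L

Mass balance on the solute (V constant): V dC/dt = Q(C_in − C).
So dC/dt = (C_in − C)/τ with τ = V/Q = 404/53.0 = 7.6226 s.
This is linear first-order; C(t) = C_in + (C₀ − C_in) e^(−t/τ).
C(12.8) = 3.86 + (0.353 − 3.86)·e^(−12.8/7.6226) = 3.86 + (-3.5070)·0.18652 = 3.2059 mg/L.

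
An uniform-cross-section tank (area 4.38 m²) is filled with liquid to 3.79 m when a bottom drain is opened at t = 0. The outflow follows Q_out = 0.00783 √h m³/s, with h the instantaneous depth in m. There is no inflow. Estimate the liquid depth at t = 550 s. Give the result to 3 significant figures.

2.12 m

Mass balance (ρ constant): A dh/dt = −0.00783 √h.
Separate and integrate: 2(√h − √h₀) = −(0.00783/A) t.
√h = √3.79 − 0.00783·550/(2·4.38) = 1.9468 − 0.49161 = 1.4552.
h = 1.4552² = 2.1176 m.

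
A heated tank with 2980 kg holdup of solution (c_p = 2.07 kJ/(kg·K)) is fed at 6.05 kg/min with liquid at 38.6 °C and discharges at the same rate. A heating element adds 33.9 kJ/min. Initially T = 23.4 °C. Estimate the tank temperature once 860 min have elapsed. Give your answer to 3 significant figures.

M c_p dT/dt = ṁ c_p (T_in − T) + Q̇.
τ = M/ṁ = 492.56 min; T_ss = T_in + Q̇/(ṁ c_p) = 38.6 + 33.9/(6.05·2.07) = 41.307 °C.
T approaches T_ss exponentially: T(t) = T_ss + (T₀ − T_ss) e^(−t/τ).
T(860) = 41.307 + (-17.907)·e^(−860/492.56) = 41.307 + (-17.907)·0.17448 = 38.183 °C.

38.2 °C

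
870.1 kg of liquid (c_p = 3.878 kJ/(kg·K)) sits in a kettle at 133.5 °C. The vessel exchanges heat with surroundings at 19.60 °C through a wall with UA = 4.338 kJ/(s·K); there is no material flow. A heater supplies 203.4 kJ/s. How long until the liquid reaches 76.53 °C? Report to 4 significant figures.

Lumped-capacitance energy balance: M c_p dT/dt = UA(T_amb − T) + Q̇.
τ = M c_p/UA = 777.835 s; T_ss = T_amb + Q̇/UA = 19.60 + 203.4/4.338 = 66.4880 °C.
T(t) = T_ss + (T₀ − T_ss)e^(−t/τ); set T = 76.53:
t = −τ ln[(T − T_ss)/(T₀ − T_ss)] = −777.835 · ln(0.149854) = 1476.40 s.

1476 s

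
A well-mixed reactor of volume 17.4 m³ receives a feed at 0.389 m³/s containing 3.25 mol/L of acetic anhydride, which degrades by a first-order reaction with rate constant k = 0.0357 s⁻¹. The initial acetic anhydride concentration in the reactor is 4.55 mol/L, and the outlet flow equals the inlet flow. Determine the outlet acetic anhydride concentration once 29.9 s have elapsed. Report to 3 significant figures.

1.83 mol/L

Accumulation = in − out − consumed: V dC/dt = Q C_in − Q C − k V C.
dC/dt = (Q/V) C_in − (Q/V + k) C; effective rate a = Q/V + k = 0.022356 + 0.0357 = 0.058056 s⁻¹.
C_ss = Q C_in/(Q + kV) = 1.2515 mol/L; C(t) = C_ss + (C₀ − C_ss) e^(−a t).
C(29.9) = 1.2515 + (3.2985)·e^(−0.058056·29.9) = 1.2515 + (3.2985)·0.17624 = 1.8328 mol/L.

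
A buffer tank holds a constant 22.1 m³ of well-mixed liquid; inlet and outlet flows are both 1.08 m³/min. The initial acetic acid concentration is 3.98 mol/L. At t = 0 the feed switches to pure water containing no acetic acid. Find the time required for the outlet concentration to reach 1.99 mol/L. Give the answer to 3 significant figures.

14.2 min

Species balance on the tank: V dC/dt = Q(C_in − C), so τ = V/Q = 20.463 min.
C(t) = C_in + (C₀ − C_in) e^(−t/τ). Set C = 1.99 and solve for t:
e^(−t/τ) = (C − C_in)/(C₀ − C_in) = (1.99 − 0)/(3.98 − 0) = 0.50000
t = −τ ln(…) = 20.463 × 0.69315 = 14.184 min.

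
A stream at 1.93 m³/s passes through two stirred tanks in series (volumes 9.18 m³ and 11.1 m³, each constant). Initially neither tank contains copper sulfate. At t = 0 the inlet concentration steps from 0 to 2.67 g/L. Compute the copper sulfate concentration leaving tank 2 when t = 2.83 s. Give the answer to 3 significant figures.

Each tank obeys Vᵢ dCᵢ/dt = Q(Cᵢ₋₁ − Cᵢ), so τᵢ = Vᵢ/Q.
τ₁ = 9.18/1.93 = 4.7565 s; τ₂ = 11.1/1.93 = 5.7513 s.
Tank 1: C₁ = C_in(1 − e^(−t/τ₁)). Tank 2 (τ₁ ≠ τ₂): C₂ = C_in[1 − (τ₁ e^(−t/τ₁) − τ₂ e^(−t/τ₂))/(τ₁ − τ₂)].
At t = 2.83: e^(−t/τ₁) = 0.55157, e^(−t/τ₂) = 0.61136.
C₂ = 2.67·[1 − (4.7565·0.55157 − 5.7513·0.61136)/(-0.99482)] = 2.67·0.10277 = 0.27439 g/L.

0.274 g/L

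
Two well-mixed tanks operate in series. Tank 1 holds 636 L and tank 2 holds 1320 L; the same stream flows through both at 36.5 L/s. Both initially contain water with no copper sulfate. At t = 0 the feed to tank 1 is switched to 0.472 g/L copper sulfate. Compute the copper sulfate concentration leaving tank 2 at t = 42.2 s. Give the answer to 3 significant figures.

Time constants: τᵢ = Vᵢ/Q for each well-mixed tank.
τ₁ = 636/36.5 = 17.425 s; τ₂ = 1320/36.5 = 36.164 s.
Solving the cascade with C₁(0)=C₂(0)=0 gives C₂(t) = C_in[1 − (τ₁ e^(−t/τ₁) − τ₂ e^(−t/τ₂))/(τ₁ − τ₂)].
At t = 42.2: e^(−t/τ₁) = 0.088757, e^(−t/τ₂) = 0.31133.
C₂ = 0.472·[1 − (17.425·0.088757 − 36.164·0.31133)/(-18.740)] = 0.472·0.48171 = 0.22737 g/L.

0.227 g/L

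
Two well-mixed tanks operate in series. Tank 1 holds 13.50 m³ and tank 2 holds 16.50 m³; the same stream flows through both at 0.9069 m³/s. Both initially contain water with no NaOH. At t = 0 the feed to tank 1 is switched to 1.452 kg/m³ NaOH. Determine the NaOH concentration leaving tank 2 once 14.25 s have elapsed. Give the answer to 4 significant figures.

0.3116 kg/m³

Species balance on tank i: dCᵢ/dt = (Cᵢ₋₁ − Cᵢ)/τᵢ with τᵢ = Vᵢ/Q.
τ₁ = 13.50/0.9069 = 14.8859 s; τ₂ = 16.50/0.9069 = 18.1938 s.
Solving the cascade with C₁(0)=C₂(0)=0 gives C₂(t) = C_in[1 − (τ₁ e^(−t/τ₁) − τ₂ e^(−t/τ₂))/(τ₁ − τ₂)].
At t = 14.25: e^(−t/τ₁) = 0.383934, e^(−t/τ₂) = 0.456927.
C₂ = 1.452·[1 − (14.8859·0.383934 − 18.1938·0.456927)/(-3.30797)] = 1.452·0.214607 = 0.311610 kg/m³.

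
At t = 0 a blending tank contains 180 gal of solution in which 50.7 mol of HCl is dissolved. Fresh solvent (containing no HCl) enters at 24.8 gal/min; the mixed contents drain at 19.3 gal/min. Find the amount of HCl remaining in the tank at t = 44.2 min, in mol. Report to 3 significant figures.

Let m(t) be the amount of HCl. Volume: V(t) = V₀ + (Q_in − Q_out) t = 180 + 5.5000 t; V(44.2) = 423.10 gal.
Species balance (pure solvent in): dm/dt = −Q_out · m/V(t).
dm/m = −Q_out dt/(V₀ + 5.5000 t); integrating gives ln(m/m₀) = −(Q_out/(Q_in−Q_out)) ln(V/V₀).
m = m₀ (V₀/V)^(Q_out/(Q_in−Q_out)) = 50.7 × (180/423.10)^(3.5091) = 2.5266 mol.

2.53 mol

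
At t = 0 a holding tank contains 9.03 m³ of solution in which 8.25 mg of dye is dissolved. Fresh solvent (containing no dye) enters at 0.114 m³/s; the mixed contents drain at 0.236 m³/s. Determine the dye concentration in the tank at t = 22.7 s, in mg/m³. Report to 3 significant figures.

Total volume: dV/dt = Q_in − Q_out = -0.12200 m³/s, so V(t) = 9.03 − 0.12200 t and V(22.7) = 6.2606 m³.
Solute balance: dm/dt = 0 − Q_out C = −Q_out m/V(t).
Separate: dm/m = −Q_out dt/V(t) ⇒ ln(m/m₀) = −(Q_out/(Q_in−Q_out)) ln(V/V₀).
m = m₀ (V₀/V)^(Q_out/(Q_in−Q_out)) = 8.25 × (9.03/6.2606)^(-1.9344) = 4.0620 mg.
C = m/V = 4.0620/6.2606 = 0.64882 mg/m³.

0.649 mg/m³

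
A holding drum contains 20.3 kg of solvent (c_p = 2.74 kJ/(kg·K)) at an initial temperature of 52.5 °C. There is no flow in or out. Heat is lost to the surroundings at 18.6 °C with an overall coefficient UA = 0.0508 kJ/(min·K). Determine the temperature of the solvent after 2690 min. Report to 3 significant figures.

M c_p dT/dt = −UA(T − T_amb).
dT/dt = (T_ss − T)/τ with T_ss = T_amb = 18.600 °C, τ = M c_p/UA = 20.3·2.74/0.0508 = 1094.9 min.
Solution: T(t) = T_ss + (T₀ − T_ss) e^(−t/τ).
T(2690) = 18.600 + (33.900)·0.085709 = 21.506 °C.

21.5 °C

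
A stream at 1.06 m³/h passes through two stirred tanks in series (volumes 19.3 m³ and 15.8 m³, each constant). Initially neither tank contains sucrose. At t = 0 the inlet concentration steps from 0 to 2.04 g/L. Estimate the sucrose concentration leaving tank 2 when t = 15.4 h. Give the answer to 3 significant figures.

Time constants: τᵢ = Vᵢ/Q for each well-mixed tank.
τ₁ = 19.3/1.06 = 18.208 h; τ₂ = 15.8/1.06 = 14.906 h.
Tank 1: C₁ = C_in(1 − e^(−t/τ₁)). Tank 2 (τ₁ ≠ τ₂): C₂ = C_in[1 − (τ₁ e^(−t/τ₁) − τ₂ e^(−t/τ₂))/(τ₁ − τ₂)].
At t = 15.4: e^(−t/τ₁) = 0.42921, e^(−t/τ₂) = 0.35588.
C₂ = 2.04·[1 − (18.208·0.42921 − 14.906·0.35588)/(3.3019)] = 2.04·0.23974 = 0.48907 g/L.

0.489 g/L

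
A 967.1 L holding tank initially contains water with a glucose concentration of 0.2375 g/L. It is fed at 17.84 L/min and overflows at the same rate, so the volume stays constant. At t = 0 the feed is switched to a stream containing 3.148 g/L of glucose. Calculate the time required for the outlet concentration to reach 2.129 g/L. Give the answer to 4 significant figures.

56.89 min

Mass balance on the solute (V constant): V dC/dt = Q(C_in − C), so τ = V/Q = 54.2096 min.
C(t) = C_in + (C₀ − C_in) e^(−t/τ). Set C = 2.129 and solve for t:
e^(−t/τ) = (C − C_in)/(C₀ − C_in) = (2.129 − 3.148)/(0.2375 − 3.148) = 0.350112
t = −τ ln(…) = 54.2096 × 1.04950 = 56.8932 min.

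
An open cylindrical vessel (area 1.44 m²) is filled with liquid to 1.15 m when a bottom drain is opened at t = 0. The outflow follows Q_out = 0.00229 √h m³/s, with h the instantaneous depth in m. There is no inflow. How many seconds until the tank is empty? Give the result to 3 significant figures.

1350 s

A dh/dt = −Q_out = −0.00229 √h.
This is separable: 2 d(√h)/dt = −0.00229/A, so √h = √h₀ − (0.00229/(2A)) t.
Set h = 0: 2√h₀ = (0.00229/A) t_empty ⇒ t_empty = 2A√h₀/0.00229.
t_empty = 2·1.44·√1.15/0.00229 = 2.8800·1.0724/0.00229 = 1348.7 s.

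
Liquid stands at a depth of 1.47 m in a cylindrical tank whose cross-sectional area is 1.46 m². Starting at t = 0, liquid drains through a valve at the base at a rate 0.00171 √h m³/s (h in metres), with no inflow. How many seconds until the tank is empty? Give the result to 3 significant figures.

2070 s

With no inflow, A dh/dt = −0.00171 √h.
This is separable: 2 d(√h)/dt = −0.00171/A, so √h = √h₀ − (0.00171/(2A)) t.
Set h = 0: 2√h₀ = (0.00171/A) t_empty ⇒ t_empty = 2A√h₀/0.00171.
t_empty = 2·1.46·√1.47/0.00171 = 2.9200·1.2124/0.00171 = 2070.4 s.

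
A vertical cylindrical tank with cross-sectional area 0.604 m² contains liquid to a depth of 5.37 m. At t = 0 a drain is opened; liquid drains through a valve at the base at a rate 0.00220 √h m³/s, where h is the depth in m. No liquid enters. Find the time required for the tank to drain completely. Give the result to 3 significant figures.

With no inflow, A dh/dt = −0.00220 √h.
∫ h^(−1/2) dh = −(0.00220/A) ∫ dt, giving 2√h = 2√h₀ − (0.00220/A) t.
Set h = 0: 2√h₀ = (0.00220/A) t_empty ⇒ t_empty = 2A√h₀/0.00220.
t_empty = 2·0.604·√5.37/0.00220 = 1.2080·2.3173/0.00220 = 1272.4 s.

1270 s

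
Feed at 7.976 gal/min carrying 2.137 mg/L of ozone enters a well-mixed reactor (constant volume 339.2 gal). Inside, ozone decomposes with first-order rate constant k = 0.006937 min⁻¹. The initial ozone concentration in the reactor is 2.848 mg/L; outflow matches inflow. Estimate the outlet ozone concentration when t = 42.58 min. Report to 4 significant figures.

V dC/dt = Q(C_in − C) − k V C.
dC/dt = (Q/V) C_in − (Q/V + k) C; effective rate a = Q/V + k = 0.0235142 + 0.006937 = 0.0304512 min⁻¹.
C_ss = Q C_in/(Q + kV) = 1.65018 mg/L; C(t) = C_ss + (C₀ − C_ss) e^(−a t).
C(42.58) = 1.65018 + (1.19782)·e^(−0.0304512·42.58) = 1.65018 + (1.19782)·0.273457 = 1.97773 mg/L.

1.978 mg/L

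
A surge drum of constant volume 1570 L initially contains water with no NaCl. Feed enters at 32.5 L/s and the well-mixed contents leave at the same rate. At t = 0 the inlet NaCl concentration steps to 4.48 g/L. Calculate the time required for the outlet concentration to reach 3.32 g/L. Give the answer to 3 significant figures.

65.3 s

Species balance on the tank: V dC/dt = Q(C_in − C), so τ = V/Q = 48.308 s.
C(t) = C_in + (C₀ − C_in) e^(−t/τ). Set C = 3.32 and solve for t:
e^(−t/τ) = (C − C_in)/(C₀ − C_in) = (3.32 − 4.48)/(0 − 4.48) = 0.25893
t = −τ ln(…) = 48.308 × 1.3512 = 65.274 s.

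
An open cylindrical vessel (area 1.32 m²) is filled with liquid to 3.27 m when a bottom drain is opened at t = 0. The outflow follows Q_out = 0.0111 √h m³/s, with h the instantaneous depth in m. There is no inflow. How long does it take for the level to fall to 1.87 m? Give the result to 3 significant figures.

105 s

Unsteady balance on liquid volume: A dh/dt = −0.0111 √h.
This is separable: 2 d(√h)/dt = −0.0111/A, so √h = √h₀ − (0.0111/(2A)) t.
t = 2A(√h₀ − √h)/0.0111 = 2·1.32·(√3.27 − √1.87)/0.0111
  = 2.6400 × (1.8083 − 1.3675) / 0.0111 = 104.85 s.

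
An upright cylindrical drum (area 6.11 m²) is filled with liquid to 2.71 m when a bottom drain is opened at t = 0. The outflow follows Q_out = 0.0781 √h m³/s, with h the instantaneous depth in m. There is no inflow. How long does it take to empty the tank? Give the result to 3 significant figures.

258 s

Unsteady balance on liquid volume: A dh/dt = −0.0781 √h.
Separate and integrate: 2(√h − √h₀) = −(0.0781/A) t.
Tank is empty when √h = 0: t_empty = 2A√h₀/0.0781.
t_empty = 2·6.11·√2.71/0.0781 = 12.220·1.6462/0.0781 = 257.58 s.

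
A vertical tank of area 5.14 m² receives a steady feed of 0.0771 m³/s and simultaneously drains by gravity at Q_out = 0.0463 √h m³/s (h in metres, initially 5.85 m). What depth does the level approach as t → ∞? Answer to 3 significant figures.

Volume balance on the tank: A dh/dt = Q_in − 0.0463 √h. At steady state dh/dt = 0:
Q_in = 0.0463 √h_ss ⇒ √h_ss = 0.0771/0.0463 = 1.6652.
h_ss = 1.6652² = 2.7730 m. (Since h₀ = 5.85 m > h_ss, the level will fall toward this value.)

2.77 m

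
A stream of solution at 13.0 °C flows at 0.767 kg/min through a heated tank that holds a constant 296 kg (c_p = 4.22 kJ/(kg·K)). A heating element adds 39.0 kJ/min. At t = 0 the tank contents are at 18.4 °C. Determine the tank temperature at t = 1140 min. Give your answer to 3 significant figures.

M c_p dT/dt = ṁ c_p (T_in − T) + Q̇.
Rearrange: dT/dt = (T_ss − T)/τ with τ = M/ṁ = 385.92 min and T_ss = T_in + Q̇/(ṁ c_p) = 25.049 °C.
Integrating: T(t) = T_ss + (T₀ − T_ss) e^(−t/τ).
T(1140) = 25.049 + (-6.6492)·e^(−1140/385.92) = 25.049 + (-6.6492)·0.052131 = 24.703 °C.

24.7 °C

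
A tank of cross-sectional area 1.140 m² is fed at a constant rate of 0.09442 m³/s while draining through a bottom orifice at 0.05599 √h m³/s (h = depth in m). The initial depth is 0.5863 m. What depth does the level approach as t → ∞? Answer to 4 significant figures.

2.844 m

A dh/dt = Q_in − 0.05599 √h. Steady state requires inflow = outflow:
Q_in = 0.05599 √h_ss ⇒ √h_ss = 0.09442/0.05599 = 1.68637.
h_ss = 1.68637² = 2.84385 m. (Since h₀ = 0.5863 m < h_ss, the level will rise toward this value.)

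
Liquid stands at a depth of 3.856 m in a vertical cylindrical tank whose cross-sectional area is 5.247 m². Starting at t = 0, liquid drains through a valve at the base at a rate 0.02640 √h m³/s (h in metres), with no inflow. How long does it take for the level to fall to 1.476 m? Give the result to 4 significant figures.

297.6 s

Accumulation of liquid (constant cross-section A): A dh/dt = −0.02640 √h.
Separate and integrate: 2(√h − √h₀) = −(0.02640/A) t.
t = 2A(√h₀ − √h)/0.02640 = 2·5.247·(√3.856 − √1.476)/0.02640
  = 10.4940 × (1.96367 − 1.21491) / 0.02640 = 297.633 s.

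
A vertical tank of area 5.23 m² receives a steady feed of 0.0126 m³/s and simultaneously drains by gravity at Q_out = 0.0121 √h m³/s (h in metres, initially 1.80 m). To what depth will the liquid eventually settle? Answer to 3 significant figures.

1.08 m

Level balance: A dh/dt = 0.0126 − 0.0121 √h. Setting dh/dt = 0:
Q_in = 0.0121 √h_ss ⇒ √h_ss = 0.0126/0.0121 = 1.0413.
h_ss = 1.0413² = 1.0844 m. (Since h₀ = 1.80 m > h_ss, the level will fall toward this value.)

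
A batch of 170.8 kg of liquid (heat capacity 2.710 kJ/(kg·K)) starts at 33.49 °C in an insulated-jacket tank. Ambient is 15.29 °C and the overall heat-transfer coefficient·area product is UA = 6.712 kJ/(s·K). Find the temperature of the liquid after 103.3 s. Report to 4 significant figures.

M c_p dT/dt = −UA(T − T_amb).
dT/dt = (T_ss − T)/τ with T_ss = T_amb = 15.2900 °C, τ = M c_p/UA = 170.8·2.710/6.712 = 68.9613 s.
This is linear first-order; T(t) = T_ss + (T₀ − T_ss) e^(−t/τ).
T(103.3) = 15.2900 + (18.2000)·0.223590 = 19.3593 °C.

19.36 °C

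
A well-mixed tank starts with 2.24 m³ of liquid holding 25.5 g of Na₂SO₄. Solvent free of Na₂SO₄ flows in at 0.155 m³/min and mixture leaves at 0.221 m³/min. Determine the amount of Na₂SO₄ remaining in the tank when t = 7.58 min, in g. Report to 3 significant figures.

Let m(t) be the amount of Na₂SO₄. Volume: V(t) = V₀ + (Q_in − Q_out) t = 2.24 − 0.066000 t; V(7.58) = 1.7397 m³.
Solute balance: dm/dt = 0 − Q_out C = −Q_out m/V(t).
Separate: dm/m = −Q_out dt/V(t) ⇒ ln(m/m₀) = −(Q_out/(Q_in−Q_out)) ln(V/V₀).
m = m₀ (V₀/V)^(Q_out/(Q_in−Q_out)) = 25.5 × (2.24/1.7397)^(-3.3485) = 10.939 g.

10.9 g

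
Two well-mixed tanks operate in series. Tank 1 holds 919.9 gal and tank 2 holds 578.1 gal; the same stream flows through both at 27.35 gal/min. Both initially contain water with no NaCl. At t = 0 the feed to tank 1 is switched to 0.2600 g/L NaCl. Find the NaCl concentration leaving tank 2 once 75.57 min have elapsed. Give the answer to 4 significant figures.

0.1983 g/L

Species balance on tank i: dCᵢ/dt = (Cᵢ₋₁ − Cᵢ)/τᵢ with τᵢ = Vᵢ/Q.
τ₁ = 919.9/27.35 = 33.6344 min; τ₂ = 578.1/27.35 = 21.1371 min.
Solving the cascade with C₁(0)=C₂(0)=0 gives C₂(t) = C_in[1 − (τ₁ e^(−t/τ₁) − τ₂ e^(−t/τ₂))/(τ₁ − τ₂)].
At t = 75.57: e^(−t/τ₁) = 0.105736, e^(−t/τ₂) = 0.0280090.
C₂ = 0.2600·[1 − (33.6344·0.105736 − 21.1371·0.0280090)/(12.4973)] = 0.2600·0.762801 = 0.198328 g/L.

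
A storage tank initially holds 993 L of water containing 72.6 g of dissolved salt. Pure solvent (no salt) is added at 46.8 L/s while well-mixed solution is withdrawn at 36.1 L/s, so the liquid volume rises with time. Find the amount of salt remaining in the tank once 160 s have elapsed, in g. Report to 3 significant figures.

2.47 g

Let m(t) be the amount of salt. Volume: V(t) = V₀ + (Q_in − Q_out) t = 993 + 10.700 t; V(160) = 2705.0 L.
Species balance (pure solvent in): dm/dt = −Q_out · m/V(t).
Separate: dm/m = −Q_out dt/V(t) ⇒ ln(m/m₀) = −(Q_out/(Q_in−Q_out)) ln(V/V₀).
m = m₀ (V₀/V)^(Q_out/(Q_in−Q_out)) = 72.6 × (993/2705.0)^(3.3738) = 2.4694 g.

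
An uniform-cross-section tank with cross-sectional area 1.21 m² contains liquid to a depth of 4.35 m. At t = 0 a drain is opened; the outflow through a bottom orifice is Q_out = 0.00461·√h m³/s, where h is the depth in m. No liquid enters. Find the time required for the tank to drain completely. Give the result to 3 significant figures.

A dh/dt = −Q_out = −0.00461 √h.
This is separable: 2 d(√h)/dt = −0.00461/A, so √h = √h₀ − (0.00461/(2A)) t.
Tank is empty when √h = 0: t_empty = 2A√h₀/0.00461.
t_empty = 2·1.21·√4.35/0.00461 = 2.4200·2.0857/0.00461 = 1094.9 s.

1090 s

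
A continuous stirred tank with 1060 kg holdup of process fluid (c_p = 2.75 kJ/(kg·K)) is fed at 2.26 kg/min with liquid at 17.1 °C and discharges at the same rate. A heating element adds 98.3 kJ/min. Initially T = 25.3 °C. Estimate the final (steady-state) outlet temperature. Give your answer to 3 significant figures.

Unsteady energy balance on the tank contents: M c_p dT/dt = ṁ c_p (T_in − T) + 98.3.
At steady state dT/dt = 0 ⇒ T_ss = T_in + Q̇/(ṁ c_p) = 17.1 + 98.3/(2.26·2.75) = 32.917 °C.

32.9 °C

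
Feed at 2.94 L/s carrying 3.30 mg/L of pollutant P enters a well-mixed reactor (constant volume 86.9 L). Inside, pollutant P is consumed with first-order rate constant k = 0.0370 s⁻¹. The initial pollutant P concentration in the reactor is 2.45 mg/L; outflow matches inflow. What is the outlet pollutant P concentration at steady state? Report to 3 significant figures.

V dC/dt = Q(C_in − C) − k V C.
Steady state (dC/dt = 0): C_ss = Q C_in/(Q + kV) = C_in/(1 + kV/Q).
C_ss = 2.94·3.30/(2.94 + 0.0370·86.9) = 9.7020/6.1553 = 1.5762 mg/L.

1.58 mg/L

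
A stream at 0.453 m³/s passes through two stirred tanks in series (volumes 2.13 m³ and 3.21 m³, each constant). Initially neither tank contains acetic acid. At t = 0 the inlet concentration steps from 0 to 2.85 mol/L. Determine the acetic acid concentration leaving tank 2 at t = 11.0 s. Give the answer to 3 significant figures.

1.60 mol/L

Time constants: τᵢ = Vᵢ/Q for each well-mixed tank.
τ₁ = 2.13/0.453 = 4.7020 s; τ₂ = 3.21/0.453 = 7.0861 s.
Solving the cascade with C₁(0)=C₂(0)=0 gives C₂(t) = C_in[1 − (τ₁ e^(−t/τ₁) − τ₂ e^(−t/τ₂))/(τ₁ − τ₂)].
At t = 11.0: e^(−t/τ₁) = 0.096382, e^(−t/τ₂) = 0.21175.
C₂ = 2.85·[1 − (4.7020·0.096382 − 7.0861·0.21175)/(-2.3841)] = 2.85·0.56071 = 1.5980 mol/L.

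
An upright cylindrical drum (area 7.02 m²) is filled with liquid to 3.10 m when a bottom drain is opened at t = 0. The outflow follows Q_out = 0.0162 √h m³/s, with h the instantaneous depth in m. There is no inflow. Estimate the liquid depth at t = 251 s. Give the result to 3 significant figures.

2.16 m

With no inflow, A dh/dt = −0.0162 √h.
Separate and integrate: 2(√h − √h₀) = −(0.0162/A) t.
√h = √3.10 − 0.0162·251/(2·7.02) = 1.7607 − 0.28962 = 1.4711.
h = 1.4711² = 2.1640 m.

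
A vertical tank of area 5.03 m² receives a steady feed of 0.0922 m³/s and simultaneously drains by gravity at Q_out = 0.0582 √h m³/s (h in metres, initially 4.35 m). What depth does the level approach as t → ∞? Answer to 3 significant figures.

2.51 m

Level balance: A dh/dt = 0.0922 − 0.0582 √h. Setting dh/dt = 0:
Q_in = 0.0582 √h_ss ⇒ √h_ss = 0.0922/0.0582 = 1.5842.
h_ss = 1.5842² = 2.5097 m. (Since h₀ = 4.35 m > h_ss, the level will fall toward this value.)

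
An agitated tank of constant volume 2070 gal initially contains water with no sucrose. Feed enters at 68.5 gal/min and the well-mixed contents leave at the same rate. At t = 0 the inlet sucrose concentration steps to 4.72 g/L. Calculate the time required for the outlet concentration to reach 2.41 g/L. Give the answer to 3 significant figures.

21.6 min

Species balance on the tank: V dC/dt = Q(C_in − C), so τ = V/Q = 30.219 min.
C(t) = C_in + (C₀ − C_in) e^(−t/τ). Set C = 2.41 and solve for t:
e^(−t/τ) = (C − C_in)/(C₀ − C_in) = (2.41 − 4.72)/(0 − 4.72) = 0.48941
t = −τ ln(…) = 30.219 × 0.71456 = 21.593 min.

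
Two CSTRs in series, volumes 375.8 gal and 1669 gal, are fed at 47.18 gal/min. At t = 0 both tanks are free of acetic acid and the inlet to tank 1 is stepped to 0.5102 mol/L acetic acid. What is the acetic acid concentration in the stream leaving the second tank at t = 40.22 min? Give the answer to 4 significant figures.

Species balance on tank i: dCᵢ/dt = (Cᵢ₋₁ − Cᵢ)/τᵢ with τᵢ = Vᵢ/Q.
τ₁ = 375.8/47.18 = 7.96524 min; τ₂ = 1669/47.18 = 35.3752 min.
Tank 1: C₁ = C_in(1 − e^(−t/τ₁)). Tank 2 (τ₁ ≠ τ₂): C₂ = C_in[1 − (τ₁ e^(−t/τ₁) − τ₂ e^(−t/τ₂))/(τ₁ − τ₂)].
At t = 40.22: e^(−t/τ₁) = 0.00641292, e^(−t/τ₂) = 0.320794.
C₂ = 0.5102·[1 − (7.96524·0.00641292 − 35.3752·0.320794)/(-27.4099)] = 0.5102·0.587848 = 0.299920 mol/L.

0.2999 mol/L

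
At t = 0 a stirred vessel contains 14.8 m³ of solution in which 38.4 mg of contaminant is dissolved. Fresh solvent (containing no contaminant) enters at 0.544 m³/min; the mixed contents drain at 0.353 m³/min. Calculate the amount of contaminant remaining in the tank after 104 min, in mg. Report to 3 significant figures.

Total volume: dV/dt = Q_in − Q_out = 0.19100 m³/min, so V(t) = 14.8 + 0.19100 t and V(104) = 34.664 m³.
No contaminant enters, so dm/dt = −Q_out · (m/V).
Separate: dm/m = −Q_out dt/V(t) ⇒ ln(m/m₀) = −(Q_out/(Q_in−Q_out)) ln(V/V₀).
m = m₀ (V₀/V)^(Q_out/(Q_in−Q_out)) = 38.4 × (14.8/34.664)^(1.8482) = 7.9656 mg.

7.97 mg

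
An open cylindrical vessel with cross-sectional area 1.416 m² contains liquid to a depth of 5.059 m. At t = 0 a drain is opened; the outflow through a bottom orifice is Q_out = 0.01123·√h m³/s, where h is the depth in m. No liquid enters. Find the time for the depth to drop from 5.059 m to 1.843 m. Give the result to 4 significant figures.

224.9 s

With no inflow, A dh/dt = −0.01123 √h.
∫ h^(−1/2) dh = −(0.01123/A) ∫ dt, giving 2√h = 2√h₀ − (0.01123/A) t.
t = 2A(√h₀ − √h)/0.01123 = 2·1.416·(√5.059 − √1.843)/0.01123
  = 2.83200 × (2.24922 − 1.35757) / 0.01123 = 224.858 s.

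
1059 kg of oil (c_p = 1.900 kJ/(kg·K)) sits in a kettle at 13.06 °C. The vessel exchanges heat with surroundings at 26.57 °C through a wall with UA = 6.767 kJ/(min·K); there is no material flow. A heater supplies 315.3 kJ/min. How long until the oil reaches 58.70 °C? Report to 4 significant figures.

423.5 min

Lumped-capacitance energy balance: M c_p dT/dt = UA(T_amb − T) + Q̇.
τ = M c_p/UA = 297.340 min; T_ss = T_amb + Q̇/UA = 26.57 + 315.3/6.767 = 73.1638 °C.
T(t) = T_ss + (T₀ − T_ss)e^(−t/τ); set T = 58.70:
t = −τ ln[(T − T_ss)/(T₀ − T_ss)] = −297.340 · ln(0.240647) = 423.539 min.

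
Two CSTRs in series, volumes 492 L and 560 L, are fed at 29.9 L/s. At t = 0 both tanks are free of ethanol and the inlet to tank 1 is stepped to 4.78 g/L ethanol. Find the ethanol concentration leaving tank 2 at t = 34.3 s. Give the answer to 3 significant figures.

Each tank obeys Vᵢ dCᵢ/dt = Q(Cᵢ₋₁ − Cᵢ), so τᵢ = Vᵢ/Q.
τ₁ = 492/29.9 = 16.455 s; τ₂ = 560/29.9 = 18.729 s.
Solving the cascade with C₁(0)=C₂(0)=0 gives C₂(t) = C_in[1 − (τ₁ e^(−t/τ₁) − τ₂ e^(−t/τ₂))/(τ₁ − τ₂)].
At t = 34.3: e^(−t/τ₁) = 0.12437, e^(−t/τ₂) = 0.16019.
C₂ = 4.78·[1 − (16.455·0.12437 − 18.729·0.16019)/(-2.2742)] = 4.78·0.58062 = 2.7754 g/L.

2.78 g/L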